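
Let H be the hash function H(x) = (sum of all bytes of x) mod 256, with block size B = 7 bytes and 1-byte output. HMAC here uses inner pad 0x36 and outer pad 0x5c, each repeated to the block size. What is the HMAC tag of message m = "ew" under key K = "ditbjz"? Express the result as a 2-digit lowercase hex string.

Key "ditbjz" = 64 69 74 62 6a 7a is 6 bytes ≤ B = 7; zero-pad to 7 bytes: K' = 64 69 74 62 6a 7a 00.
K' ⊕ ipad = 52 5f 42 54 5c 4c 36.  K' ⊕ opad = 38 35 28 3e 36 26 5c.
Inner input = (K'⊕ipad) ∥ m = 52 5f 42 54 5c 4c 36 ∥ 65 77.
Inner hash: sum = 82+95+66+84+92+76+54+101+119 = 769; mod 256 = 1 → 01.
Outer input = (K'⊕opad) ∥ inner = 38 35 28 3e 36 26 5c ∥ 01.
Outer hash (tag): sum = 56+53+40+62+54+38+92+1 = 396; mod 256 = 140 → 8c.

8c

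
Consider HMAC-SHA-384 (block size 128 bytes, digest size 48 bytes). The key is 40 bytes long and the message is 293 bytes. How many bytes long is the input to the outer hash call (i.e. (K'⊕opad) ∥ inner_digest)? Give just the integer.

176

Key is 40 ≤ 128 bytes, zero-padded: |K'| = 128.
Outer input = (K'⊕opad) ∥ H(inner) → 128 + 48 = 176 bytes.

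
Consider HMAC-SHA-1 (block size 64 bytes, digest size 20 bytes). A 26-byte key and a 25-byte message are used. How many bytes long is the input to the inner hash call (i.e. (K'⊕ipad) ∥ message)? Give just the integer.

89

Key is 26 ≤ 64 bytes, zero-padded: |K'| = 64.
Inner input = (K'⊕ipad) ∥ m → 64 + 25 = 89 bytes.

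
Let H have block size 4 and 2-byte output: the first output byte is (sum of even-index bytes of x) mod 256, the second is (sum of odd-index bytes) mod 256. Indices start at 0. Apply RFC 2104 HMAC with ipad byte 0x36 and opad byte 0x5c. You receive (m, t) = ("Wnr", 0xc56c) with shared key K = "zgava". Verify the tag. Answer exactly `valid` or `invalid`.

Key "zgava" = 7a 67 61 76 61 is 5 bytes > B = 4, so hash it first: H(key) = 3c dd, then zero-pad to 4 bytes: K' = 3c dd 00 00.
K' ⊕ ipad = 0a eb 36 36; K' ⊕ opad = 60 81 5c 5c.
Inner hash: even-index sum = 265 mod 256 = 9; odd-index sum = 399 mod 256 = 143 → 09 8f.
Outer hash (recomputed tag): even-index sum = 197 mod 256 = 197; odd-index sum = 364 mod 256 = 108 → c5 6c.
Recomputed tag = c56c; claimed = c56c → match.

valid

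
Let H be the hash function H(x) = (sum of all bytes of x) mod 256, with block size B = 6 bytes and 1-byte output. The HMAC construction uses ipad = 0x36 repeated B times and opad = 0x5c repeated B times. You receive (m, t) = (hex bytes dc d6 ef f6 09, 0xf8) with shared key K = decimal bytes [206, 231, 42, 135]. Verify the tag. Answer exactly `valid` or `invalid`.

valid

Key decimal bytes [206, 231, 42, 135] = ce e7 2a 87 is 4 bytes ≤ B = 6; zero-pad to 6 bytes: K' = ce e7 2a 87 00 00.
K' ⊕ ipad = f8 d1 1c b1 36 36; K' ⊕ opad = 92 bb 76 db 5c 5c.
Inner hash: sum = 248+209+28+177+54+54+220+214+239+246+9 = 1698; mod 256 = 162 → a2.
Outer hash (recomputed tag): sum = 146+187+118+219+92+92+162 = 1016; mod 256 = 248 → f8.
Recomputed tag = f8; claimed = f8 → match.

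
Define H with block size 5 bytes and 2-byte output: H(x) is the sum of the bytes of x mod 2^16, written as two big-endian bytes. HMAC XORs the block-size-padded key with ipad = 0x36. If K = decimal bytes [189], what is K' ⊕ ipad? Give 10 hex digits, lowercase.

8b36363636

Key decimal bytes [189] = bd is 1 byte ≤ B = 5; zero-pad to 5 bytes: K' = bd 00 00 00 00.
XOR each byte with 0x36: bd⊕36=8b, 00⊕36=36, 00⊕36=36, 00⊕36=36, 00⊕36=36.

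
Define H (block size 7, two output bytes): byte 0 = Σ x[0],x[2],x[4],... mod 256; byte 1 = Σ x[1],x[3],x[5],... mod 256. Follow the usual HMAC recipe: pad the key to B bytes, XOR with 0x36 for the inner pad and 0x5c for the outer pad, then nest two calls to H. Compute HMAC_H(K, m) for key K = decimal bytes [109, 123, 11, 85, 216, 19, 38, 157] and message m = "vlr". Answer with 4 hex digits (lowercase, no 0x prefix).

Key decimal bytes [109, 123, 11, 85, 216, 19, 38, 157] = 6d 7b 0b 55 d8 13 26 9d is 8 bytes > B = 7, so hash it first: H(key) = 76 80, then zero-pad to 7 bytes: K' = 76 80 00 00 00 00 00.
K' ⊕ ipad = 40 b6 36 36 36 36 36.  K' ⊕ opad = 2a dc 5c 5c 5c 5c 5c.
Inner input = (K'⊕ipad) ∥ m = 40 b6 36 36 36 36 36 ∥ 76 6c 72.
Inner hash: even-index sum = 334 mod 256 = 78; odd-index sum = 522 mod 256 = 10 → 4e 0a.
Outer input = (K'⊕opad) ∥ inner = 2a dc 5c 5c 5c 5c 5c ∥ 4e 0a.
Outer hash (tag): even-index sum = 328 mod 256 = 72; odd-index sum = 482 mod 256 = 226 → 48 e2.

48e2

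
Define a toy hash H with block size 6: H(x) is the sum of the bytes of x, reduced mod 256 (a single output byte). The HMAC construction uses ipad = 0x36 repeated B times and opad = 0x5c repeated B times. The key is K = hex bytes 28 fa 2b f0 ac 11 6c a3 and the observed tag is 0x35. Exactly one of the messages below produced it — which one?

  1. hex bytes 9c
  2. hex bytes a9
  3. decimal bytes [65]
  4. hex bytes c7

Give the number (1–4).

4

Key hex bytes 28 fa 2b f0 ac 11 6c a3 is 8 bytes > B = 6, so hash it first: H(key) = 09, then zero-pad to 6 bytes: K' = 09 00 00 00 00 00.
K' ⊕ ipad = 3f 36 36 36 36 36; K' ⊕ opad = 55 5c 5c 5c 5c 5c.
m1: inner = H(3f 36 36 36 36 36 9c) = e9; tag = H(55 5c 5c 5c 5c 5c e9) = 0a
m2: inner = H(3f 36 36 36 36 36 a9) = f6; tag = H(55 5c 5c 5c 5c 5c f6) = 17
m3: inner = H(3f 36 36 36 36 36 41) = 8e; tag = H(55 5c 5c 5c 5c 5c 8e) = af
m4: inner = H(3f 36 36 36 36 36 c7) = 14; tag = H(55 5c 5c 5c 5c 5c 14) = 35 ← matches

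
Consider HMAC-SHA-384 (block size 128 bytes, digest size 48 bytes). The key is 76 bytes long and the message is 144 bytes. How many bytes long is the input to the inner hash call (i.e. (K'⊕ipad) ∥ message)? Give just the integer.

Key is 76 ≤ 128 bytes, zero-padded: |K'| = 128.
Inner input = (K'⊕ipad) ∥ m → 128 + 144 = 272 bytes.

272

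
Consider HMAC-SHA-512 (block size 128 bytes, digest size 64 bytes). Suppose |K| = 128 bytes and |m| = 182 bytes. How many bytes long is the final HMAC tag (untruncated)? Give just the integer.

The tag is one SHA-512 digest: 64 bytes.

64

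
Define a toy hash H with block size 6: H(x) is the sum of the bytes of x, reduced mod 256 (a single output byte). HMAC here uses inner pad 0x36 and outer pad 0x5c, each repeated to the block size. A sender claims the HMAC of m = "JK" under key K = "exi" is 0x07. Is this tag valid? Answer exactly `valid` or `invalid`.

Key "exi" = 65 78 69 is 3 bytes ≤ B = 6; zero-pad to 6 bytes: K' = 65 78 69 00 00 00.
K' ⊕ ipad = 53 4e 5f 36 36 36; K' ⊕ opad = 39 24 35 5c 5c 5c.
Inner hash: sum = 83+78+95+54+54+54+74+75 = 567; mod 256 = 55 → 37.
Outer hash (recomputed tag): sum = 57+36+53+92+92+92+55 = 477; mod 256 = 221 → dd.
Recomputed tag = dd; claimed = 07 → mismatch.

invalid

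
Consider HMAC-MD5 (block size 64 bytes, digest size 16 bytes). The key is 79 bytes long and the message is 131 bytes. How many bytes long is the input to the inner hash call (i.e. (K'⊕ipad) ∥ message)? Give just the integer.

195

Key is 79 > 64 bytes, so it is hashed to 16 bytes then zero-padded to 64: |K'| = 64.
Inner input = (K'⊕ipad) ∥ m → 64 + 131 = 195 bytes.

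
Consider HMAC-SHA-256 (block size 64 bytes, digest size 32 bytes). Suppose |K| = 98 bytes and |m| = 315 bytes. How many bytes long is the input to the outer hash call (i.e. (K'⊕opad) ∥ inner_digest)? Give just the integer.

96

Key is 98 > 64 bytes, so it is hashed to 32 bytes then zero-padded to 64: |K'| = 64.
Outer input = (K'⊕opad) ∥ H(inner) → 64 + 32 = 96 bytes.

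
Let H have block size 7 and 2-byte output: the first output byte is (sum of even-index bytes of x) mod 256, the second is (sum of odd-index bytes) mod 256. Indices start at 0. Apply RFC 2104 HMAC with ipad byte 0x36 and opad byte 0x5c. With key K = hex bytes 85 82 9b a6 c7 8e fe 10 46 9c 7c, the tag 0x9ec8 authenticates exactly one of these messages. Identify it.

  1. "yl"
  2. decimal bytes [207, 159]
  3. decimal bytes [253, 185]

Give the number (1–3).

2

Key hex bytes 85 82 9b a6 c7 8e fe 10 46 9c 7c is 11 bytes > B = 7, so hash it first: H(key) = a7 62, then zero-pad to 7 bytes: K' = a7 62 00 00 00 00 00.
K' ⊕ ipad = 91 54 36 36 36 36 36; K' ⊕ opad = fb 3e 5c 5c 5c 5c 5c.
m1: inner = H(91 54 36 36 36 36 36 79 6c) = 9f 39; tag = H(fb 3e 5c 5c 5c 5c 5c 9f 39) = 4895
m2: inner = H(91 54 36 36 36 36 36 cf 9f) = d2 8f; tag = H(fb 3e 5c 5c 5c 5c 5c d2 8f) = 9ec8 ← matches
m3: inner = H(91 54 36 36 36 36 36 fd b9) = ec bd; tag = H(fb 3e 5c 5c 5c 5c 5c ec bd) = cce2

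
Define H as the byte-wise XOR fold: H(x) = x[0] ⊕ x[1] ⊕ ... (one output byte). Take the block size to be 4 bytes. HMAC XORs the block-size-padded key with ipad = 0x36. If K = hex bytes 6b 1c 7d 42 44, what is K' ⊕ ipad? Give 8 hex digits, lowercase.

Key hex bytes 6b 1c 7d 42 44 is 5 bytes > B = 4, so hash it first: H(key) = 0c, then zero-pad to 4 bytes: K' = 0c 00 00 00.
XOR each byte with 0x36: 0c⊕36=3a, 00⊕36=36, 00⊕36=36, 00⊕36=36.

3a363636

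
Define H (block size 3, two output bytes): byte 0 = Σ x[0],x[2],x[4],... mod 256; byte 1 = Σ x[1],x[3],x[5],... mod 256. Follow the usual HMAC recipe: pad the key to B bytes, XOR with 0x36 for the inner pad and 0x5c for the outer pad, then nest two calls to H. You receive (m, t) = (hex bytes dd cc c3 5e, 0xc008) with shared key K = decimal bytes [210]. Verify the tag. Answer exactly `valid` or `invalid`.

invalid

Key decimal bytes [210] = d2 is 1 byte ≤ B = 3; zero-pad to 3 bytes: K' = d2 00 00.
K' ⊕ ipad = e4 36 36; K' ⊕ opad = 8e 5c 5c.
Inner hash: even-index sum = 580 mod 256 = 68; odd-index sum = 470 mod 256 = 214 → 44 d6.
Outer hash (recomputed tag): even-index sum = 448 mod 256 = 192; odd-index sum = 160 mod 256 = 160 → c0 a0.
Recomputed tag = c0a0; claimed = c008 → mismatch.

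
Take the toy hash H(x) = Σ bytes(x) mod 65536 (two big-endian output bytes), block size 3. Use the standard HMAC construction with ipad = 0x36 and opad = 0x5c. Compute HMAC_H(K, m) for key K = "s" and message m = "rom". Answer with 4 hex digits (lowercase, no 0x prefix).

Key "s" = 73 is 1 byte ≤ B = 3; zero-pad to 3 bytes: K' = 73 00 00.
K' ⊕ ipad = 45 36 36.  K' ⊕ opad = 2f 5c 5c.
Inner input = (K'⊕ipad) ∥ m = 45 36 36 ∥ 72 6f 6d.
Inner hash: sum = 69+54+54+114+111+109 = 511 → 01 ff.
Outer input = (K'⊕opad) ∥ inner = 2f 5c 5c ∥ 01 ff.
Outer hash (tag): sum = 47+92+92+1+255 = 487 → 01 e7.

01e7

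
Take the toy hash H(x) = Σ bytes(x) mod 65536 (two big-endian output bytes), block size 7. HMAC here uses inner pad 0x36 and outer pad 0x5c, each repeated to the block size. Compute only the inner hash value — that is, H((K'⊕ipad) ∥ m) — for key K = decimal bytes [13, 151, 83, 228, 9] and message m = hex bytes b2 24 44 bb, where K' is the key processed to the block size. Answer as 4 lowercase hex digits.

Key decimal bytes [13, 151, 83, 228, 9] = 0d 97 53 e4 09 is 5 bytes ≤ B = 7; zero-pad to 7 bytes: K' = 0d 97 53 e4 09 00 00.
K' ⊕ ipad = 3b a1 65 d2 3f 36 36.
Inner input = 3b a1 65 d2 3f 36 36 ∥ b2 24 44 bb.
Inner hash: sum = 59+161+101+210+63+54+54+178+36+68+187 = 1171 → 04 93.

0493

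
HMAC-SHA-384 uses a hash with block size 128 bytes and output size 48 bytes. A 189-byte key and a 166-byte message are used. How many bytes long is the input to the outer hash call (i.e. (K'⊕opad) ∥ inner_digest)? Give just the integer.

Key is 189 > 128 bytes, so it is hashed to 48 bytes then zero-padded to 128: |K'| = 128.
Outer input = (K'⊕opad) ∥ H(inner) → 128 + 48 = 176 bytes.

176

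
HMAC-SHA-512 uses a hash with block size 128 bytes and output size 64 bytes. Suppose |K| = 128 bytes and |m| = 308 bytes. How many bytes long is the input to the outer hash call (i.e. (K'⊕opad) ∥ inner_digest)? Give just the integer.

Key is 128 ≤ 128 bytes, zero-padded: |K'| = 128.
Outer input = (K'⊕opad) ∥ H(inner) → 128 + 64 = 192 bytes.

192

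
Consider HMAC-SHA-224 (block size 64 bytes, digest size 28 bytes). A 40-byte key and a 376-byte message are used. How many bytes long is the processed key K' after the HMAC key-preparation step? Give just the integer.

Key is 40 ≤ 64 bytes, zero-padded: |K'| = 64.

64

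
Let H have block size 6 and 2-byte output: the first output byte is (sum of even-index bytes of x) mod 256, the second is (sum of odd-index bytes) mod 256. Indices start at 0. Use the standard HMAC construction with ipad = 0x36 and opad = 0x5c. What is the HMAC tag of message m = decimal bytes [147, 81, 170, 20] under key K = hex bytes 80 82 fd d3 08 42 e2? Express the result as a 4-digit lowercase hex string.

edf5

Key hex bytes 80 82 fd d3 08 42 e2 is 7 bytes > B = 6, so hash it first: H(key) = 67 97, then zero-pad to 6 bytes: K' = 67 97 00 00 00 00.
K' ⊕ ipad = 51 a1 36 36 36 36.  K' ⊕ opad = 3b cb 5c 5c 5c 5c.
Inner input = (K'⊕ipad) ∥ m = 51 a1 36 36 36 36 ∥ 93 51 aa 14.
Inner hash: even-index sum = 506 mod 256 = 250; odd-index sum = 370 mod 256 = 114 → fa 72.
Outer input = (K'⊕opad) ∥ inner = 3b cb 5c 5c 5c 5c ∥ fa 72.
Outer hash (tag): even-index sum = 493 mod 256 = 237; odd-index sum = 501 mod 256 = 245 → ed f5.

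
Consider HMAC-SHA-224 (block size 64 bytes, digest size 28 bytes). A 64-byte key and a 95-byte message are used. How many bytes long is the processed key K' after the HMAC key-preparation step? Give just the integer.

64

Key is 64 ≤ 64 bytes, zero-padded: |K'| = 64.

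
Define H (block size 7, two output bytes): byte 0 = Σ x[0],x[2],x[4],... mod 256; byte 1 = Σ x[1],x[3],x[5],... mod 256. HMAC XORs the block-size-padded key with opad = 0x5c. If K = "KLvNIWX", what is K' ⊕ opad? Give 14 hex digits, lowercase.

17102a12150b04

Key "KLvNIWX" = 4b 4c 76 4e 49 57 58 is exactly B = 7 bytes: K' = 4b 4c 76 4e 49 57 58.
XOR each byte with 0x5c: 4b⊕5c=17, 4c⊕5c=10, 76⊕5c=2a, 4e⊕5c=12, 49⊕5c=15, 57⊕5c=0b, 58⊕5c=04.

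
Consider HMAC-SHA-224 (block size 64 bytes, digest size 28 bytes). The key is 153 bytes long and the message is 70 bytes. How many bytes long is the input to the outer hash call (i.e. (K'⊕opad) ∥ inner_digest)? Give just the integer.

Key is 153 > 64 bytes, so it is hashed to 28 bytes then zero-padded to 64: |K'| = 64.
Outer input = (K'⊕opad) ∥ H(inner) → 64 + 28 = 92 bytes.

92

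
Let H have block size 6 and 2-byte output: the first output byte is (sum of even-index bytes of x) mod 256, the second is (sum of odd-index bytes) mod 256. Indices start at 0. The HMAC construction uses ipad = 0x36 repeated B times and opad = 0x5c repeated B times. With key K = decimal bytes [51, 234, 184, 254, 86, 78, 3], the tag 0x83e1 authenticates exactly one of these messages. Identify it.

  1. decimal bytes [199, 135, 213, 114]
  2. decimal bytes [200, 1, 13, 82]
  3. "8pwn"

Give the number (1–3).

2

Key decimal bytes [51, 234, 184, 254, 86, 78, 3] = 33 ea b8 fe 56 4e 03 is 7 bytes > B = 6, so hash it first: H(key) = 44 36, then zero-pad to 6 bytes: K' = 44 36 00 00 00 00.
K' ⊕ ipad = 72 00 36 36 36 36; K' ⊕ opad = 18 6a 5c 5c 5c 5c.
m1: inner = H(72 00 36 36 36 36 c7 87 d5 72) = 7a 65; tag = H(18 6a 5c 5c 5c 5c 7a 65) = 4a87
m2: inner = H(72 00 36 36 36 36 c8 01 0d 52) = b3 bf; tag = H(18 6a 5c 5c 5c 5c b3 bf) = 83e1 ← matches
m3: inner = H(72 00 36 36 36 36 38 70 77 6e) = 8d 4a; tag = H(18 6a 5c 5c 5c 5c 8d 4a) = 5d6c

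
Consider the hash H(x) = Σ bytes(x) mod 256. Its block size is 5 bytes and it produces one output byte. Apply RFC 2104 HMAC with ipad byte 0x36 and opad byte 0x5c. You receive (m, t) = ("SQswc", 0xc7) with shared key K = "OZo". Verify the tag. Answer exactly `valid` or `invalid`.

Key "OZo" = 4f 5a 6f is 3 bytes ≤ B = 5; zero-pad to 5 bytes: K' = 4f 5a 6f 00 00.
K' ⊕ ipad = 79 6c 59 36 36; K' ⊕ opad = 13 06 33 5c 5c.
Inner hash: sum = 121+108+89+54+54+83+81+115+119+99 = 923; mod 256 = 155 → 9b.
Outer hash (recomputed tag): sum = 19+6+51+92+92+155 = 415; mod 256 = 159 → 9f.
Recomputed tag = 9f; claimed = c7 → mismatch.

invalid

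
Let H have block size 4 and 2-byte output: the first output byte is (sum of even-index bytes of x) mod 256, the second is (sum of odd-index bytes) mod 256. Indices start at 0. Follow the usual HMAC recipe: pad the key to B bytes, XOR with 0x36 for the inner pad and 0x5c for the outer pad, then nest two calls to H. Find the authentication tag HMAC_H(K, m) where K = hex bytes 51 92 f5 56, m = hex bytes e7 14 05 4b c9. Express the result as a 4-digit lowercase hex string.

Key hex bytes 51 92 f5 56 is exactly B = 4 bytes: K' = 51 92 f5 56.
K' ⊕ ipad = 67 a4 c3 60.  K' ⊕ opad = 0d ce a9 0a.
Inner input = (K'⊕ipad) ∥ m = 67 a4 c3 60 ∥ e7 14 05 4b c9.
Inner hash: even-index sum = 735 mod 256 = 223; odd-index sum = 355 mod 256 = 99 → df 63.
Outer input = (K'⊕opad) ∥ inner = 0d ce a9 0a ∥ df 63.
Outer hash (tag): even-index sum = 405 mod 256 = 149; odd-index sum = 315 mod 256 = 59 → 95 3b.

953b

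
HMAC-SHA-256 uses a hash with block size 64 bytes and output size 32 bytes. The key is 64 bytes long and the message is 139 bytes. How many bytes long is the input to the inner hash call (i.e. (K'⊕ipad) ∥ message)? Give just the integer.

Key is 64 ≤ 64 bytes, zero-padded: |K'| = 64.
Inner input = (K'⊕ipad) ∥ m → 64 + 139 = 203 bytes.

203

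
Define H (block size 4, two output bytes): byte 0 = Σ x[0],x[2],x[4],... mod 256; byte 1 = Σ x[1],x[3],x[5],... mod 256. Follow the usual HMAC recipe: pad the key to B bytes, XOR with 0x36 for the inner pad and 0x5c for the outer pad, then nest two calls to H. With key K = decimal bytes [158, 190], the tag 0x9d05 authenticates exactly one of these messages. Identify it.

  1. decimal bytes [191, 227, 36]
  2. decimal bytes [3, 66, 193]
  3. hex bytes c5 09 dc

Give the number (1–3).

Key decimal bytes [158, 190] = 9e be is 2 bytes ≤ B = 4; zero-pad to 4 bytes: K' = 9e be 00 00.
K' ⊕ ipad = a8 88 36 36; K' ⊕ opad = c2 e2 5c 5c.
m1: inner = H(a8 88 36 36 bf e3 24) = c1 a1; tag = H(c2 e2 5c 5c c1 a1) = dfdf
m2: inner = H(a8 88 36 36 03 42 c1) = a2 00; tag = H(c2 e2 5c 5c a2 00) = c03e
m3: inner = H(a8 88 36 36 c5 09 dc) = 7f c7; tag = H(c2 e2 5c 5c 7f c7) = 9d05 ← matches

3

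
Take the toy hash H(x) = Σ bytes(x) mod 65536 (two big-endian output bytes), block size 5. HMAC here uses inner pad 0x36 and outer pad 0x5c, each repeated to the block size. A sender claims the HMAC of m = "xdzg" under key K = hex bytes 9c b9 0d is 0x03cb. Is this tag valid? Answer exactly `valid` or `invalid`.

invalid

Key hex bytes 9c b9 0d is 3 bytes ≤ B = 5; zero-pad to 5 bytes: K' = 9c b9 0d 00 00.
K' ⊕ ipad = aa 8f 3b 36 36; K' ⊕ opad = c0 e5 51 5c 5c.
Inner hash: sum = 170+143+59+54+54+120+100+122+103 = 925 → 03 9d.
Outer hash (recomputed tag): sum = 192+229+81+92+92+3+157 = 846 → 03 4e.
Recomputed tag = 034e; claimed = 03cb → mismatch.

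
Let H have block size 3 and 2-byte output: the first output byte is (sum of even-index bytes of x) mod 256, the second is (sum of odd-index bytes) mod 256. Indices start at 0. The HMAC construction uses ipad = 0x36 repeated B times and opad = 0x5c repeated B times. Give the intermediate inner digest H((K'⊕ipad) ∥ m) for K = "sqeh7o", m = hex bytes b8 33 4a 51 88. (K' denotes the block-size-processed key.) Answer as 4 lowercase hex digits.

f308

Key "sqeh7o" = 73 71 65 68 37 6f is 6 bytes > B = 3, so hash it first: H(key) = 0f 48, then zero-pad to 3 bytes: K' = 0f 48 00.
K' ⊕ ipad = 39 7e 36.
Inner input = 39 7e 36 ∥ b8 33 4a 51 88.
Inner hash: even-index sum = 243 mod 256 = 243; odd-index sum = 520 mod 256 = 8 → f3 08.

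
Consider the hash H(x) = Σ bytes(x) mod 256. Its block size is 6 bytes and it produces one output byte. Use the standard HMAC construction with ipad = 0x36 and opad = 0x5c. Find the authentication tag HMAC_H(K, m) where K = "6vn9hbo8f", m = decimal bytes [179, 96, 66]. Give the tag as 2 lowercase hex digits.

Key "6vn9hbo8f" = 36 76 6e 39 68 62 6f 38 66 is 9 bytes > B = 6, so hash it first: H(key) = 2a, then zero-pad to 6 bytes: K' = 2a 00 00 00 00 00.
K' ⊕ ipad = 1c 36 36 36 36 36.  K' ⊕ opad = 76 5c 5c 5c 5c 5c.
Inner input = (K'⊕ipad) ∥ m = 1c 36 36 36 36 36 ∥ b3 60 42.
Inner hash: sum = 28+54+54+54+54+54+179+96+66 = 639; mod 256 = 127 → 7f.
Outer input = (K'⊕opad) ∥ inner = 76 5c 5c 5c 5c 5c ∥ 7f.
Outer hash (tag): sum = 118+92+92+92+92+92+127 = 705; mod 256 = 193 → c1.

c1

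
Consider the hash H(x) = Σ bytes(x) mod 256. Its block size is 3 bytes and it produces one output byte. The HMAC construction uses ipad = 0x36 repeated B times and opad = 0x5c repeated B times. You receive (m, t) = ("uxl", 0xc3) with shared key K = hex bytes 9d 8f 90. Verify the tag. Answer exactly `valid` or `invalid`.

Key hex bytes 9d 8f 90 is exactly B = 3 bytes: K' = 9d 8f 90.
K' ⊕ ipad = ab b9 a6; K' ⊕ opad = c1 d3 cc.
Inner hash: sum = 171+185+166+117+120+108 = 867; mod 256 = 99 → 63.
Outer hash (recomputed tag): sum = 193+211+204+99 = 707; mod 256 = 195 → c3.
Recomputed tag = c3; claimed = c3 → match.

valid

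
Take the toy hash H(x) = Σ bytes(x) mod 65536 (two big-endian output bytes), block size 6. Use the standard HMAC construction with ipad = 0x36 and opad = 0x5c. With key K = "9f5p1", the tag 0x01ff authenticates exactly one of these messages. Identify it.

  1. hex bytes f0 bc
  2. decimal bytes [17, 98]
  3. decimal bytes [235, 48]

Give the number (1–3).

3

Key "9f5p1" = 39 66 35 70 31 is 5 bytes ≤ B = 6; zero-pad to 6 bytes: K' = 39 66 35 70 31 00.
K' ⊕ ipad = 0f 50 03 46 07 36; K' ⊕ opad = 65 3a 69 2c 6d 5c.
m1: inner = H(0f 50 03 46 07 36 f0 bc) = 02 91; tag = H(65 3a 69 2c 6d 5c 02 91) = 0290
m2: inner = H(0f 50 03 46 07 36 11 62) = 01 58; tag = H(65 3a 69 2c 6d 5c 01 58) = 0256
m3: inner = H(0f 50 03 46 07 36 eb 30) = 02 00; tag = H(65 3a 69 2c 6d 5c 02 00) = 01ff ← matches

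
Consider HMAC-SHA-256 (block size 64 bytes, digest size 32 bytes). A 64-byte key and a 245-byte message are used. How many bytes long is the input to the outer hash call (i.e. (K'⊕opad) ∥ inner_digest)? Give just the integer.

Key is 64 ≤ 64 bytes, zero-padded: |K'| = 64.
Outer input = (K'⊕opad) ∥ H(inner) → 64 + 32 = 96 bytes.

96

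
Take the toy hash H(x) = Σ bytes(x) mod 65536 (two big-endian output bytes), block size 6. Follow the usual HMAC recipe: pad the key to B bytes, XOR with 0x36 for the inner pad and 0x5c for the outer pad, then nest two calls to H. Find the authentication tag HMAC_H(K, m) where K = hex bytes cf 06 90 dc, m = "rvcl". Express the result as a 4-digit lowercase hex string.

Key hex bytes cf 06 90 dc is 4 bytes ≤ B = 6; zero-pad to 6 bytes: K' = cf 06 90 dc 00 00.
K' ⊕ ipad = f9 30 a6 ea 36 36.  K' ⊕ opad = 93 5a cc 80 5c 5c.
Inner input = (K'⊕ipad) ∥ m = f9 30 a6 ea 36 36 ∥ 72 76 63 6c.
Inner hash: sum = 249+48+166+234+54+54+114+118+99+108 = 1244 → 04 dc.
Outer input = (K'⊕opad) ∥ inner = 93 5a cc 80 5c 5c ∥ 04 dc.
Outer hash (tag): sum = 147+90+204+128+92+92+4+220 = 977 → 03 d1.

03d1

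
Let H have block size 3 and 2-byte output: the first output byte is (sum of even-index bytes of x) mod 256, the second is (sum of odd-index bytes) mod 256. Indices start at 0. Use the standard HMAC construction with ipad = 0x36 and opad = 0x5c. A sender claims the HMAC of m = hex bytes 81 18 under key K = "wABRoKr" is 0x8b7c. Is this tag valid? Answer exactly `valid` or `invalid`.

valid

Key "wABRoKr" = 77 41 42 52 6f 4b 72 is 7 bytes > B = 3, so hash it first: H(key) = 9a de, then zero-pad to 3 bytes: K' = 9a de 00.
K' ⊕ ipad = ac e8 36; K' ⊕ opad = c6 82 5c.
Inner hash: even-index sum = 250 mod 256 = 250; odd-index sum = 361 mod 256 = 105 → fa 69.
Outer hash (recomputed tag): even-index sum = 395 mod 256 = 139; odd-index sum = 380 mod 256 = 124 → 8b 7c.
Recomputed tag = 8b7c; claimed = 8b7c → match.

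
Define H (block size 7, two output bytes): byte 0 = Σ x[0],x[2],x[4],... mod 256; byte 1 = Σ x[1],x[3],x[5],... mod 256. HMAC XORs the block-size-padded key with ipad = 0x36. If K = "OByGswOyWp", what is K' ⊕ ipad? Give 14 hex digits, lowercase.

Key "OByGswOyWp" = 4f 42 79 47 73 77 4f 79 57 70 is 10 bytes > B = 7, so hash it first: H(key) = e1 e9, then zero-pad to 7 bytes: K' = e1 e9 00 00 00 00 00.
XOR each byte with 0x36: e1⊕36=d7, e9⊕36=df, 00⊕36=36, 00⊕36=36, 00⊕36=36, 00⊕36=36, 00⊕36=36.

d7df3636363636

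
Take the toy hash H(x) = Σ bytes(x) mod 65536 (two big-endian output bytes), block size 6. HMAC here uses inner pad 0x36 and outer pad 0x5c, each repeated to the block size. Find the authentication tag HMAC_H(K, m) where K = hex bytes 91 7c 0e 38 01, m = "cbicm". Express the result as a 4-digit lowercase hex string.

Key hex bytes 91 7c 0e 38 01 is 5 bytes ≤ B = 6; zero-pad to 6 bytes: K' = 91 7c 0e 38 01 00.
K' ⊕ ipad = a7 4a 38 0e 37 36.  K' ⊕ opad = cd 20 52 64 5d 5c.
Inner input = (K'⊕ipad) ∥ m = a7 4a 38 0e 37 36 ∥ 63 62 69 63 6d.
Inner hash: sum = 167+74+56+14+55+54+99+98+105+99+109 = 930 → 03 a2.
Outer input = (K'⊕opad) ∥ inner = cd 20 52 64 5d 5c ∥ 03 a2.
Outer hash (tag): sum = 205+32+82+100+93+92+3+162 = 769 → 03 01.

0301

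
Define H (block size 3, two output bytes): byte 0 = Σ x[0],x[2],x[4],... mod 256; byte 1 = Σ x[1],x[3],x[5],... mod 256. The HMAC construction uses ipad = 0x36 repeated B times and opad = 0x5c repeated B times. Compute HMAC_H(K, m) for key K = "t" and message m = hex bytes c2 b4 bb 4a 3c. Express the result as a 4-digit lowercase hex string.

Key "t" = 74 is 1 byte ≤ B = 3; zero-pad to 3 bytes: K' = 74 00 00.
K' ⊕ ipad = 42 36 36.  K' ⊕ opad = 28 5c 5c.
Inner input = (K'⊕ipad) ∥ m = 42 36 36 ∥ c2 b4 bb 4a 3c.
Inner hash: even-index sum = 374 mod 256 = 118; odd-index sum = 495 mod 256 = 239 → 76 ef.
Outer input = (K'⊕opad) ∥ inner = 28 5c 5c ∥ 76 ef.
Outer hash (tag): even-index sum = 371 mod 256 = 115; odd-index sum = 210 mod 256 = 210 → 73 d2.

73d2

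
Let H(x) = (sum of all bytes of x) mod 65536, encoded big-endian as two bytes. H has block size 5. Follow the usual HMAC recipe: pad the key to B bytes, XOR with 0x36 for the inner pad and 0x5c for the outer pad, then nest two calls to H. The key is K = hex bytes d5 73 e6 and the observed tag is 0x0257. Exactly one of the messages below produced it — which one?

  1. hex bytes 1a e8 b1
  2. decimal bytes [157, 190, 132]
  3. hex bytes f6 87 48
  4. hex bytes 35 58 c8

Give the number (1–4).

3

Key hex bytes d5 73 e6 is 3 bytes ≤ B = 5; zero-pad to 5 bytes: K' = d5 73 e6 00 00.
K' ⊕ ipad = e3 45 d0 36 36; K' ⊕ opad = 89 2f ba 5c 5c.
m1: inner = H(e3 45 d0 36 36 1a e8 b1) = 04 17; tag = H(89 2f ba 5c 5c 04 17) = 0245
m2: inner = H(e3 45 d0 36 36 9d be 84) = 04 43; tag = H(89 2f ba 5c 5c 04 43) = 0271
m3: inner = H(e3 45 d0 36 36 f6 87 48) = 04 29; tag = H(89 2f ba 5c 5c 04 29) = 0257 ← matches
m4: inner = H(e3 45 d0 36 36 35 58 c8) = 03 b9; tag = H(89 2f ba 5c 5c 03 b9) = 02e6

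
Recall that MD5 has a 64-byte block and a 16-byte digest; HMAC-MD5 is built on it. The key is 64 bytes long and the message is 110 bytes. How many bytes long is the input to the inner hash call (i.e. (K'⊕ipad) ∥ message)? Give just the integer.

Key is 64 ≤ 64 bytes, zero-padded: |K'| = 64.
Inner input = (K'⊕ipad) ∥ m → 64 + 110 = 174 bytes.

174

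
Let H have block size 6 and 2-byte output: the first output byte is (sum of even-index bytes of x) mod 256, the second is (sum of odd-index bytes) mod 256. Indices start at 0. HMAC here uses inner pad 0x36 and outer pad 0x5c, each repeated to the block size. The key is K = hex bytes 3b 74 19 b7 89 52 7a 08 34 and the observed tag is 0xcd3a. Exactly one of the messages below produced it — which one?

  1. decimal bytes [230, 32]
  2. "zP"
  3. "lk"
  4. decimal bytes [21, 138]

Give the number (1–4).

4

Key hex bytes 3b 74 19 b7 89 52 7a 08 34 is 9 bytes > B = 6, so hash it first: H(key) = 8b 85, then zero-pad to 6 bytes: K' = 8b 85 00 00 00 00.
K' ⊕ ipad = bd b3 36 36 36 36; K' ⊕ opad = d7 d9 5c 5c 5c 5c.
m1: inner = H(bd b3 36 36 36 36 e6 20) = 0f 3f; tag = H(d7 d9 5c 5c 5c 5c 0f 3f) = 9ed0
m2: inner = H(bd b3 36 36 36 36 7a 50) = a3 6f; tag = H(d7 d9 5c 5c 5c 5c a3 6f) = 3200
m3: inner = H(bd b3 36 36 36 36 6c 6b) = 95 8a; tag = H(d7 d9 5c 5c 5c 5c 95 8a) = 241b
m4: inner = H(bd b3 36 36 36 36 15 8a) = 3e a9; tag = H(d7 d9 5c 5c 5c 5c 3e a9) = cd3a ← matches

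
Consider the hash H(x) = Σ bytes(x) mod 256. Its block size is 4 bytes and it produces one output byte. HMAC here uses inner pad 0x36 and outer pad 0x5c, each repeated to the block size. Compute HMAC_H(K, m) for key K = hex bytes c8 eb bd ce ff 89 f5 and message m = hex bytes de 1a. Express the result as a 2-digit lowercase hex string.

22

Key hex bytes c8 eb bd ce ff 89 f5 is 7 bytes > B = 4, so hash it first: H(key) = bb, then zero-pad to 4 bytes: K' = bb 00 00 00.
K' ⊕ ipad = 8d 36 36 36.  K' ⊕ opad = e7 5c 5c 5c.
Inner input = (K'⊕ipad) ∥ m = 8d 36 36 36 ∥ de 1a.
Inner hash: sum = 141+54+54+54+222+26 = 551; mod 256 = 39 → 27.
Outer input = (K'⊕opad) ∥ inner = e7 5c 5c 5c ∥ 27.
Outer hash (tag): sum = 231+92+92+92+39 = 546; mod 256 = 34 → 22.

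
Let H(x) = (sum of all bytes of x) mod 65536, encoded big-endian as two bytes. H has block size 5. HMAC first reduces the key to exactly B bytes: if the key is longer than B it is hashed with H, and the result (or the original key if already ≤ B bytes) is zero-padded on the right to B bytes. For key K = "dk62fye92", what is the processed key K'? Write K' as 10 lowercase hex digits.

|K| = 9 > B = 5, so first hash the key.
H(K): sum = 100+107+54+50+102+121+101+57+50 = 742 → 02 e6.
Zero-pad H(K) = 02 e6 to 5 bytes: K' = 02 e6 00 00 00.

02e6000000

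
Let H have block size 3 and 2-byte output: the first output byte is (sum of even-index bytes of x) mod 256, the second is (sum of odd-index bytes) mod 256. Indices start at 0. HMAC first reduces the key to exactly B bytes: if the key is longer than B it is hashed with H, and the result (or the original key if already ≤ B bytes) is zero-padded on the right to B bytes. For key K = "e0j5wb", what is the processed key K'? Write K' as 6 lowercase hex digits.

46c700

|K| = 6 > B = 3, so first hash the key.
H(K): even-index sum = 326 mod 256 = 70; odd-index sum = 199 mod 256 = 199 → 46 c7.
Zero-pad H(K) = 46 c7 to 3 bytes: K' = 46 c7 00.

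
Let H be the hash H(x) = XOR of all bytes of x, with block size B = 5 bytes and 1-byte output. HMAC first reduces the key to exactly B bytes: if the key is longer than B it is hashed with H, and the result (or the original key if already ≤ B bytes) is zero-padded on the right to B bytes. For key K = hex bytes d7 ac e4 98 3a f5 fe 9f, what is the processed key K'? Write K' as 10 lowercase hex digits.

a900000000

|K| = 8 > B = 5, so first hash the key.
H(K): XOR d7⊕ac⊕e4⊕98⊕3a⊕f5⊕fe⊕9f = a9.
Zero-pad H(K) = a9 to 5 bytes: K' = a9 00 00 00 00.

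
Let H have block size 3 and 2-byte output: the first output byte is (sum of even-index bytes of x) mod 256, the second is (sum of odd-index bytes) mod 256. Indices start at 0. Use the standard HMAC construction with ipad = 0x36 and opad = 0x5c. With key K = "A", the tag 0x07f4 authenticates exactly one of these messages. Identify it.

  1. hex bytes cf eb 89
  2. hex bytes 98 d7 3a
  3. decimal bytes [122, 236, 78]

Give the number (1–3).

Key "A" = 41 is 1 byte ≤ B = 3; zero-pad to 3 bytes: K' = 41 00 00.
K' ⊕ ipad = 77 36 36; K' ⊕ opad = 1d 5c 5c.
m1: inner = H(77 36 36 cf eb 89) = 98 8e; tag = H(1d 5c 5c 98 8e) = 07f4 ← matches
m2: inner = H(77 36 36 98 d7 3a) = 84 08; tag = H(1d 5c 5c 84 08) = 81e0
m3: inner = H(77 36 36 7a ec 4e) = 99 fe; tag = H(1d 5c 5c 99 fe) = 77f5

1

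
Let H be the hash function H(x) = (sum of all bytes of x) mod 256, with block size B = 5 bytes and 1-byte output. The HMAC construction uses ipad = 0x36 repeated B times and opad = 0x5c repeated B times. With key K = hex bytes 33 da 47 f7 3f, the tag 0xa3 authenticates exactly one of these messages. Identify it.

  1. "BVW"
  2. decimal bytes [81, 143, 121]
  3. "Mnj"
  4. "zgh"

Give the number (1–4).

Key hex bytes 33 da 47 f7 3f is exactly B = 5 bytes: K' = 33 da 47 f7 3f.
K' ⊕ ipad = 05 ec 71 c1 09; K' ⊕ opad = 6f 86 1b ab 63.
m1: inner = H(05 ec 71 c1 09 42 56 57) = 1b; tag = H(6f 86 1b ab 63 1b) = 39
m2: inner = H(05 ec 71 c1 09 51 8f 79) = 85; tag = H(6f 86 1b ab 63 85) = a3 ← matches
m3: inner = H(05 ec 71 c1 09 4d 6e 6a) = 51; tag = H(6f 86 1b ab 63 51) = 6f
m4: inner = H(05 ec 71 c1 09 7a 67 68) = 75; tag = H(6f 86 1b ab 63 75) = 93

2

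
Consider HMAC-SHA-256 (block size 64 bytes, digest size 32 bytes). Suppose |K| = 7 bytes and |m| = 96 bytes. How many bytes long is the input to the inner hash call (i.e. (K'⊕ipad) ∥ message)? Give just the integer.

160

Key is 7 ≤ 64 bytes, zero-padded: |K'| = 64.
Inner input = (K'⊕ipad) ∥ m → 64 + 96 = 160 bytes.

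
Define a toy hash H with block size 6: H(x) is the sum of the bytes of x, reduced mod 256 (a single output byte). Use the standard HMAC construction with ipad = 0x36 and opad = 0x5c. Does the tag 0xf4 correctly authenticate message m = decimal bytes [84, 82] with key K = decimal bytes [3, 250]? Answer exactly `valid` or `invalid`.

valid

Key decimal bytes [3, 250] = 03 fa is 2 bytes ≤ B = 6; zero-pad to 6 bytes: K' = 03 fa 00 00 00 00.
K' ⊕ ipad = 35 cc 36 36 36 36; K' ⊕ opad = 5f a6 5c 5c 5c 5c.
Inner hash: sum = 53+204+54+54+54+54+84+82 = 639; mod 256 = 127 → 7f.
Outer hash (recomputed tag): sum = 95+166+92+92+92+92+127 = 756; mod 256 = 244 → f4.
Recomputed tag = f4; claimed = f4 → match.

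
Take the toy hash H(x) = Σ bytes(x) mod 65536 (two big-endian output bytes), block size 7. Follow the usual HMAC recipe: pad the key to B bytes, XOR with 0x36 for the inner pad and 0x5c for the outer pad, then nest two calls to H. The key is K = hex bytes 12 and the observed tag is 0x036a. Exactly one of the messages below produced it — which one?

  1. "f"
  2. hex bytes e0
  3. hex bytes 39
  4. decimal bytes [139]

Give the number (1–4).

4

Key hex bytes 12 is 1 byte ≤ B = 7; zero-pad to 7 bytes: K' = 12 00 00 00 00 00 00.
K' ⊕ ipad = 24 36 36 36 36 36 36; K' ⊕ opad = 4e 5c 5c 5c 5c 5c 5c.
m1: inner = H(24 36 36 36 36 36 36 66) = 01 ce; tag = H(4e 5c 5c 5c 5c 5c 5c 01 ce) = 0345
m2: inner = H(24 36 36 36 36 36 36 e0) = 02 48; tag = H(4e 5c 5c 5c 5c 5c 5c 02 48) = 02c0
m3: inner = H(24 36 36 36 36 36 36 39) = 01 a1; tag = H(4e 5c 5c 5c 5c 5c 5c 01 a1) = 0318
m4: inner = H(24 36 36 36 36 36 36 8b) = 01 f3; tag = H(4e 5c 5c 5c 5c 5c 5c 01 f3) = 036a ← matches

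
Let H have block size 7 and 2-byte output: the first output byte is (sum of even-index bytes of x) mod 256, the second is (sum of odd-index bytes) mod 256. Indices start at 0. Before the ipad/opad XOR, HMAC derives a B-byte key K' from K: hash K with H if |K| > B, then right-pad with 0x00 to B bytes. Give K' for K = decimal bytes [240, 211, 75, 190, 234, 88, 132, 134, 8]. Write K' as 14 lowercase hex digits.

b16f0000000000

|K| = 9 > B = 7, so first hash the key.
H(K): even-index sum = 689 mod 256 = 177; odd-index sum = 623 mod 256 = 111 → b1 6f.
Zero-pad H(K) = b1 6f to 7 bytes: K' = b1 6f 00 00 00 00 00.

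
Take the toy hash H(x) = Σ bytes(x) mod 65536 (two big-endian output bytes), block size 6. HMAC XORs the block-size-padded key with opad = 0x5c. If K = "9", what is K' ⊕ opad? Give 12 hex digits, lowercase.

655c5c5c5c5c

Key "9" = 39 is 1 byte ≤ B = 6; zero-pad to 6 bytes: K' = 39 00 00 00 00 00.
XOR each byte with 0x5c: 39⊕5c=65, 00⊕5c=5c, 00⊕5c=5c, 00⊕5c=5c, 00⊕5c=5c, 00⊕5c=5c.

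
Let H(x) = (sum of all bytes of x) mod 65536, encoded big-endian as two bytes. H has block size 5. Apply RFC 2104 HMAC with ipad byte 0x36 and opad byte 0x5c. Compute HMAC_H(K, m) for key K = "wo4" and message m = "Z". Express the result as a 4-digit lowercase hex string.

Key "wo4" = 77 6f 34 is 3 bytes ≤ B = 5; zero-pad to 5 bytes: K' = 77 6f 34 00 00.
K' ⊕ ipad = 41 59 02 36 36.  K' ⊕ opad = 2b 33 68 5c 5c.
Inner input = (K'⊕ipad) ∥ m = 41 59 02 36 36 ∥ 5a.
Inner hash: sum = 65+89+2+54+54+90 = 354 → 01 62.
Outer input = (K'⊕opad) ∥ inner = 2b 33 68 5c 5c ∥ 01 62.
Outer hash (tag): sum = 43+51+104+92+92+1+98 = 481 → 01 e1.

01e1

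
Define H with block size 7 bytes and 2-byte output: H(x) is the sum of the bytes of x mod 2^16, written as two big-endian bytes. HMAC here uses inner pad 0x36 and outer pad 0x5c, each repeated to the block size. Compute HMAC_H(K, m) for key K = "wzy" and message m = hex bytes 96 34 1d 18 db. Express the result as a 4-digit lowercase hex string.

Key "wzy" = 77 7a 79 is 3 bytes ≤ B = 7; zero-pad to 7 bytes: K' = 77 7a 79 00 00 00 00.
K' ⊕ ipad = 41 4c 4f 36 36 36 36.  K' ⊕ opad = 2b 26 25 5c 5c 5c 5c.
Inner input = (K'⊕ipad) ∥ m = 41 4c 4f 36 36 36 36 ∥ 96 34 1d 18 db.
Inner hash: sum = 65+76+79+54+54+54+54+150+52+29+24+219 = 910 → 03 8e.
Outer input = (K'⊕opad) ∥ inner = 2b 26 25 5c 5c 5c 5c ∥ 03 8e.
Outer hash (tag): sum = 43+38+37+92+92+92+92+3+142 = 631 → 02 77.

0277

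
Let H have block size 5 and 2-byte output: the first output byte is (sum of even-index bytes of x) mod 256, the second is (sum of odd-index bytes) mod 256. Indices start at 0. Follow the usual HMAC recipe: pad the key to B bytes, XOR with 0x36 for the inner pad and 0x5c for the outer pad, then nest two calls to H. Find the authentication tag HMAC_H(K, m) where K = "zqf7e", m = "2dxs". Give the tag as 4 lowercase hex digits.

8b5e

Key "zqf7e" = 7a 71 66 37 65 is exactly B = 5 bytes: K' = 7a 71 66 37 65.
K' ⊕ ipad = 4c 47 50 01 53.  K' ⊕ opad = 26 2d 3a 6b 39.
Inner input = (K'⊕ipad) ∥ m = 4c 47 50 01 53 ∥ 32 64 78 73.
Inner hash: even-index sum = 454 mod 256 = 198; odd-index sum = 242 mod 256 = 242 → c6 f2.
Outer input = (K'⊕opad) ∥ inner = 26 2d 3a 6b 39 ∥ c6 f2.
Outer hash (tag): even-index sum = 395 mod 256 = 139; odd-index sum = 350 mod 256 = 94 → 8b 5e.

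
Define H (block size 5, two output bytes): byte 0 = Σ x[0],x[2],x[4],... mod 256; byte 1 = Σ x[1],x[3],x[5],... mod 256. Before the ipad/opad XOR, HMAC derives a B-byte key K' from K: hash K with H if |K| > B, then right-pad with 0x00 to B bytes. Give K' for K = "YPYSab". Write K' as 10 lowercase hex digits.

|K| = 6 > B = 5, so first hash the key.
H(K): even-index sum = 275 mod 256 = 19; odd-index sum = 261 mod 256 = 5 → 13 05.
Zero-pad H(K) = 13 05 to 5 bytes: K' = 13 05 00 00 00.

1305000000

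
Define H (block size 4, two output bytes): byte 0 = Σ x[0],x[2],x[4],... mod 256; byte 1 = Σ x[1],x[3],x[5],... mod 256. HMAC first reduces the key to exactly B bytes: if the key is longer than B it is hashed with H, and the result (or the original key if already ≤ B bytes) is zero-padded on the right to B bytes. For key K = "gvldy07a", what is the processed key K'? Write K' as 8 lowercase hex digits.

|K| = 8 > B = 4, so first hash the key.
H(K): even-index sum = 387 mod 256 = 131; odd-index sum = 363 mod 256 = 107 → 83 6b.
Zero-pad H(K) = 83 6b to 4 bytes: K' = 83 6b 00 00.

836b0000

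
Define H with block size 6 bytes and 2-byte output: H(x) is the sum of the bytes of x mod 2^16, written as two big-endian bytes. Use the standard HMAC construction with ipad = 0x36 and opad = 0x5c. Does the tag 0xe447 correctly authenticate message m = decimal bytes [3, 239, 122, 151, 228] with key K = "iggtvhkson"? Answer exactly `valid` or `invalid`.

Key "iggtvhkson" = 69 67 67 74 76 68 6b 73 6f 6e is 10 bytes > B = 6, so hash it first: H(key) = 04 44, then zero-pad to 6 bytes: K' = 04 44 00 00 00 00.
K' ⊕ ipad = 32 72 36 36 36 36; K' ⊕ opad = 58 18 5c 5c 5c 5c.
Inner hash: sum = 50+114+54+54+54+54+3+239+122+151+228 = 1123 → 04 63.
Outer hash (recomputed tag): sum = 88+24+92+92+92+92+4+99 = 583 → 02 47.
Recomputed tag = 0247; claimed = e447 → mismatch.

invalid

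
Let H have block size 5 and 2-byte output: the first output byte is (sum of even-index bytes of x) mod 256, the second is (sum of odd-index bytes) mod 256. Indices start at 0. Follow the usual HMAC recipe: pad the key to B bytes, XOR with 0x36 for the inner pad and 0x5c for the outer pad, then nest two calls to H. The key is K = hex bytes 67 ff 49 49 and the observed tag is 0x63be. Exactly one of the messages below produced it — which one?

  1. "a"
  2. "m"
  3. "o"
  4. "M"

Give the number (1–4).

Key hex bytes 67 ff 49 49 is 4 bytes ≤ B = 5; zero-pad to 5 bytes: K' = 67 ff 49 49 00.
K' ⊕ ipad = 51 c9 7f 7f 36; K' ⊕ opad = 3b a3 15 15 5c.
m1: inner = H(51 c9 7f 7f 36 61) = 06 a9; tag = H(3b a3 15 15 5c 06 a9) = 55be
m2: inner = H(51 c9 7f 7f 36 6d) = 06 b5; tag = H(3b a3 15 15 5c 06 b5) = 61be
m3: inner = H(51 c9 7f 7f 36 6f) = 06 b7; tag = H(3b a3 15 15 5c 06 b7) = 63be ← matches
m4: inner = H(51 c9 7f 7f 36 4d) = 06 95; tag = H(3b a3 15 15 5c 06 95) = 41be

3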